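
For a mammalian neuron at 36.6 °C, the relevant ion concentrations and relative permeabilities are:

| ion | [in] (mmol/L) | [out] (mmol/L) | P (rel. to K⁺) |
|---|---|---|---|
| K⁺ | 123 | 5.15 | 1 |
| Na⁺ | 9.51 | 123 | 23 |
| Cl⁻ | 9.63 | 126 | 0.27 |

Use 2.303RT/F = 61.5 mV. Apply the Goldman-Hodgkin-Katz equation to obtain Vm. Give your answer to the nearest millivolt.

Vm = 61.5 · log₁₀[(Σ P·[cation]ₒ + Σ P·[anion]ᵢ) / (Σ P·[cation]ᵢ + Σ P·[anion]ₒ)]
Numerator = 1×5.15 + 23×123 + 0.27×9.63 = 2837
Denominator = 1×123 + 23×9.51 + 0.27×126 = 375.8
Vm = 61.5 · log₁₀(7.5496) = 61.5 × (0.8779) = 53.99 mV

54 mV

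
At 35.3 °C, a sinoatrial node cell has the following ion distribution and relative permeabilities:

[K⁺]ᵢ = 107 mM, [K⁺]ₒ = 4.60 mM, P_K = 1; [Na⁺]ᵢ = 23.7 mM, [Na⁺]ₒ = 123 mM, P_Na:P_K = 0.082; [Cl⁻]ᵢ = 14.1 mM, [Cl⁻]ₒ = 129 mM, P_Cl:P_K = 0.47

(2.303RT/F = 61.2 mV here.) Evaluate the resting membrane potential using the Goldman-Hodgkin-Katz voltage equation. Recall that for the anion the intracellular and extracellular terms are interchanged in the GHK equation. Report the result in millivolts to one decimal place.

-55.1 mV

Vm = 61.2 · log₁₀[(Σ P·[cation]ₒ + Σ P·[anion]ᵢ) / (Σ P·[cation]ᵢ + Σ P·[anion]ₒ)]
Numerator = 1×4.60 + 0.082×123 + 0.47×14.1 = 21.31
Denominator = 1×107 + 0.082×23.7 + 0.47×129 = 169.6
Vm = 61.2 · log₁₀(0.12569) = 61.2 × (-0.9007) = -55.12 mV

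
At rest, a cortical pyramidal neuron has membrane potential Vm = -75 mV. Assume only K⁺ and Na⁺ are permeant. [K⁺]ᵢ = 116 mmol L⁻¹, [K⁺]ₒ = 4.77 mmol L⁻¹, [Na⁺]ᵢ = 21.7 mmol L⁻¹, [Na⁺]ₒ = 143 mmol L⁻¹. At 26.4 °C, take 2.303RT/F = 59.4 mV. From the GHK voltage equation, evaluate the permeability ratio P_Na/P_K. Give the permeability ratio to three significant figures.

Let α = P_Na/P_K. GHK: Vm = 59.4·log₁₀[(Kₒ + α·Naₒ)/(Kᵢ + α·Naᵢ)].
10^(Vm/59.4) = 10^(-75.0/59.4) = 0.054623
So 0.054623·(Kᵢ + α·Naᵢ) = Kₒ + α·Naₒ → α = (0.054623·116.0 − 4.77) / (143.0 − 0.054623·21.7)
α = (6.336 − 4.77) / (143.0 − 1.185) = 1.566/141.8 = 0.01104

0.0110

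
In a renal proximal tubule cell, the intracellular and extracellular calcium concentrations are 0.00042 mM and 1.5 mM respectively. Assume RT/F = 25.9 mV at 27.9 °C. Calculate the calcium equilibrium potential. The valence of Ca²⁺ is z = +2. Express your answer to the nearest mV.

106 mV

E = (25.9/z) · ln([Ca²⁺]_out/[Ca²⁺]_in) with z = +2.
= (25.9/2) · ln(1.5/0.00042) = 12.95 · ln(3571)
= 12.95 · (8.1807) = 105.94 mV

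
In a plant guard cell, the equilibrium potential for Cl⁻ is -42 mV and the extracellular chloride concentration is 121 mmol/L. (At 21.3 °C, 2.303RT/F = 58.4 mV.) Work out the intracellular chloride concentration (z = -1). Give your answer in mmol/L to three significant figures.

23.1 mmol/L

Nernst: E = (58.4/-1) · log₁₀([out]/[in]), so log₁₀([out]/[in]) = -42.0 × -1 / 58.4 = 0.7192.
[out]/[in] = 10^(0.7192) = 5.238.
[in] = 121 / 5.238 = 23.1 mmol/L.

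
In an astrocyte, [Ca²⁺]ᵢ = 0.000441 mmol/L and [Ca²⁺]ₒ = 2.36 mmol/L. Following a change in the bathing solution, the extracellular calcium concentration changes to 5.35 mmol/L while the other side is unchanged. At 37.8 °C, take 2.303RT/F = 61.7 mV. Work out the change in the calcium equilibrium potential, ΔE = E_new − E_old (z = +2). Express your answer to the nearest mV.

E_old = (61.7/2)·log₁₀(2.36/0.000441) = 115.02 mV
E_new = (61.7/2)·log₁₀(5.35/0.000441) = 125.99 mV
ΔE = 125.99 − (115.02) = 10.97 mV

11 mV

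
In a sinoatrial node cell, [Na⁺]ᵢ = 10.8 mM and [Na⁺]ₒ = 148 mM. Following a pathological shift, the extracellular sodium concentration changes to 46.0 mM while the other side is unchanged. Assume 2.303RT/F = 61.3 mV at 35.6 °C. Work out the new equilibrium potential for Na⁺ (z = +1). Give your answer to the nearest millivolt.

After the shift: [Na⁺]_out = 46.0, [Na⁺]_in = 10.8 mM.
E_new = (61.3/1)·log₁₀(46.0/10.8) = 61.30 · (0.6293) = 38.58 mV

39 mV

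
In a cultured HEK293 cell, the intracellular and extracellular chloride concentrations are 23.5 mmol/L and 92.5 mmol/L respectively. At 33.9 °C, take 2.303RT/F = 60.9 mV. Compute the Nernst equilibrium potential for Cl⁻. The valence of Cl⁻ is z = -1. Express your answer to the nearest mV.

E = (60.9/z) · log₁₀([Cl⁻]_out/[Cl⁻]_in) with z = -1.
For an anion, dividing by z = -1 reverses the sign.
= (60.9/-1) · log₁₀(92.5/23.5) = -60.90 · log₁₀(3.936)
= -60.90 · (0.5951) = -36.24 mV

-36 mV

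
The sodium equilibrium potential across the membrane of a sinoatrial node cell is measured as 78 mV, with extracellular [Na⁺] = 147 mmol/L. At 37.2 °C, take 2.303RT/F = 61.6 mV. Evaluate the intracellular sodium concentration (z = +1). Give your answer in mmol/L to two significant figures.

8.0 mmol/L

Nernst: E = (61.6/1) · log₁₀([out]/[in]), so log₁₀([out]/[in]) = 78.0 × 1 / 61.6 = 1.2662.
[out]/[in] = 10^(1.2662) = 18.46.
[in] = 147 / 18.46 = 7.963 mmol/L.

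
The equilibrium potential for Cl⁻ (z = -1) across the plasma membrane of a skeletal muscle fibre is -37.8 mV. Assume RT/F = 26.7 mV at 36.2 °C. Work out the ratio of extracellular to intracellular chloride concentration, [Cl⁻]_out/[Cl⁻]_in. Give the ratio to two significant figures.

ln([out]/[in]) = E·z/(26.7) = -37.8 × -1 / 26.7 = 1.4157
[out]/[in] = e^(1.4157) = 4.119

4.1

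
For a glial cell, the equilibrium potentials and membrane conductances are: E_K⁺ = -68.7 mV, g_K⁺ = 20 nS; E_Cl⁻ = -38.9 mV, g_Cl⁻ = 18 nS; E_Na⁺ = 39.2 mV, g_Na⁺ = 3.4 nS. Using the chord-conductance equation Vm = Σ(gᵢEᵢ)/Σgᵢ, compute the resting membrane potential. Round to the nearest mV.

Σ gᵢEᵢ = 20·(-68.7) + 18·(-38.9) + 3.4·(39.2) = -1940.92
Σ gᵢ = 20 + 18 + 3.4 = 41.4
Vm = -1940.92 / 41.4 = -46.88 mV

-47 mV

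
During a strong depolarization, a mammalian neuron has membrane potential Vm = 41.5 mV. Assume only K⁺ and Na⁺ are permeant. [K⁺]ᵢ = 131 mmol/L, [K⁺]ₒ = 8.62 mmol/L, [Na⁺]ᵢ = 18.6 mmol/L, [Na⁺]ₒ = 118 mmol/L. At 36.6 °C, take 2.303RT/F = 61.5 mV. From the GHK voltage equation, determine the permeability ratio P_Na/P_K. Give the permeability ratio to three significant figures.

20.3

Let α = P_Na/P_K. GHK: Vm = 61.5·log₁₀[(Kₒ + α·Naₒ)/(Kᵢ + α·Naᵢ)].
10^(Vm/61.5) = 10^(41.5/61.5) = 4.7293
So 4.7293·(Kᵢ + α·Naᵢ) = Kₒ + α·Naₒ → α = (4.7293·131.0 − 8.62) / (118.0 − 4.7293·18.6)
α = (619.5 − 8.62) / (118.0 − 87.96) = 610.9/30.04 = 20.34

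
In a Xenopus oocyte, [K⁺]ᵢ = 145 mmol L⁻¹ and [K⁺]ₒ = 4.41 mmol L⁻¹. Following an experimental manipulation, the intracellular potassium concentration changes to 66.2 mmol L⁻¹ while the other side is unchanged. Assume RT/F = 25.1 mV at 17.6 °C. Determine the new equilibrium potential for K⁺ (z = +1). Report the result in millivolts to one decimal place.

-68.0 mV

After the shift: [K⁺]_out = 4.41, [K⁺]_in = 66.2 mmol L⁻¹.
E_new = (25.1/1)·ln(4.41/66.2) = 25.10 · (-2.7088) = -67.99 mV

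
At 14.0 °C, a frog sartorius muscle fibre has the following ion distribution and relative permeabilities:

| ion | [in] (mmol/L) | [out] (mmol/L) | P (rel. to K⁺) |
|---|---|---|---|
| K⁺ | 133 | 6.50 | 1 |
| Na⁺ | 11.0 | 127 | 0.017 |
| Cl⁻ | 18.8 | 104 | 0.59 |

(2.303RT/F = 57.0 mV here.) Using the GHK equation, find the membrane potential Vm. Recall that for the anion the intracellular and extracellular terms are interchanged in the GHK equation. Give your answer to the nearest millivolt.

Vm = 57.0 · log₁₀[(Σ P·[cation]ₒ + Σ P·[anion]ᵢ) / (Σ P·[cation]ᵢ + Σ P·[anion]ₒ)]
Numerator = 1×6.50 + 0.017×127 + 0.59×18.8 = 19.75
Denominator = 1×133 + 0.017×11.0 + 0.59×104 = 194.5
Vm = 57.0 · log₁₀(0.10152) = 57.0 × (-0.9934) = -56.63 mV

-57 mV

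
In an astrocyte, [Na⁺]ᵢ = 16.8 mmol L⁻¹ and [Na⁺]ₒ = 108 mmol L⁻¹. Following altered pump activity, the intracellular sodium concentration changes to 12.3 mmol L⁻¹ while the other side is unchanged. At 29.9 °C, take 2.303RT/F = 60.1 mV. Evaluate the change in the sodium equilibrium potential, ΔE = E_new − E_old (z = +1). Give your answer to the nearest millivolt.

E_old = (60.1/1)·log₁₀(108/16.8) = 48.57 mV
E_new = (60.1/1)·log₁₀(108/12.3) = 56.71 mV
ΔE = 56.71 − (48.57) = 8.14 mV

8 mV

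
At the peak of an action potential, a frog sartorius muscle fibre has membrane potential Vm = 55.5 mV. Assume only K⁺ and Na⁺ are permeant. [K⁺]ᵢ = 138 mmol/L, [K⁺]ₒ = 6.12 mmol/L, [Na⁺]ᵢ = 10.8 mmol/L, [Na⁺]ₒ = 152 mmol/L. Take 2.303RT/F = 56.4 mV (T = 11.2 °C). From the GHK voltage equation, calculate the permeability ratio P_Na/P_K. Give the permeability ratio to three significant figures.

Let α = P_Na/P_K. GHK: Vm = 56.4·log₁₀[(Kₒ + α·Naₒ)/(Kᵢ + α·Naᵢ)].
10^(Vm/56.4) = 10^(55.5/56.4) = 9.6392
So 9.6392·(Kᵢ + α·Naᵢ) = Kₒ + α·Naₒ → α = (9.6392·138.0 − 6.12) / (152.0 − 9.6392·10.8)
α = (1330 − 6.12) / (152.0 − 104.1) = 1324/47.9 = 27.65

27.6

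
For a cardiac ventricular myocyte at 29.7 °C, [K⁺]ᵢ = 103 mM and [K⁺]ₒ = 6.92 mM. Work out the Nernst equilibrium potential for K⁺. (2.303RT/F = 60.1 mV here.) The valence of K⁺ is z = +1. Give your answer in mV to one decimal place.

E = (60.1/z) · log₁₀([K⁺]_out/[K⁺]_in) with z = +1.
= (60.1/1) · log₁₀(6.92/103) = 60.10 · log₁₀(0.06718)
= 60.10 · (-1.1727) = -70.48 mV

-70.5 mV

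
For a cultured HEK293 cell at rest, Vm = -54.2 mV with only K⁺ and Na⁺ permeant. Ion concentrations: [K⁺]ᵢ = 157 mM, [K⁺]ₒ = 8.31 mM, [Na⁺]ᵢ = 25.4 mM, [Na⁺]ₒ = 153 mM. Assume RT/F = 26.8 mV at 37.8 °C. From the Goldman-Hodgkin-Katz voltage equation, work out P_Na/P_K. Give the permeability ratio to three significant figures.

Let α = P_Na/P_K. GHK: Vm = 26.8·ln[(Kₒ + α·Naₒ)/(Kᵢ + α·Naᵢ)].
e^(Vm/26.8) = e^(-54.2/26.8) = 0.13234
So 0.13234·(Kᵢ + α·Naᵢ) = Kₒ + α·Naₒ → α = (0.13234·157.0 − 8.31) / (153.0 − 0.13234·25.4)
α = (20.78 − 8.31) / (153.0 − 3.361) = 12.47/149.6 = 0.08332

0.0833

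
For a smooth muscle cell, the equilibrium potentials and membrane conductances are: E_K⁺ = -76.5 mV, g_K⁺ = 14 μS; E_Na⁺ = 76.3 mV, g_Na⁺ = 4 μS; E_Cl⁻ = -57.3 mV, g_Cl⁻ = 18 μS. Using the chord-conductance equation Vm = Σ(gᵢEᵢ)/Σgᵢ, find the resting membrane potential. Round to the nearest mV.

Σ gᵢEᵢ = 14·(-76.5) + 4·(76.3) + 18·(-57.3) = -1797.20
Σ gᵢ = 14 + 4 + 18 = 36
Vm = -1797.20 / 36 = -49.92 mV

-50 mV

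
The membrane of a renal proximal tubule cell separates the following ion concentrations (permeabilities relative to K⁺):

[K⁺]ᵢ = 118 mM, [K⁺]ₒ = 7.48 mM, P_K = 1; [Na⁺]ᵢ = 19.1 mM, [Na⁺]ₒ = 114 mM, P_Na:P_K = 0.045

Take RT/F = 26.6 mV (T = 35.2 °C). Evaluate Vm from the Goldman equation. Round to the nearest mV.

-60 mV

Vm = 26.6 · ln[(Σ P·[cation]ₒ + Σ P·[anion]ᵢ) / (Σ P·[cation]ᵢ + Σ P·[anion]ₒ)]
Numerator = 1×7.48 + 0.045×114 = 12.61
Denominator = 1×118 + 0.045×19.1 = 118.9
Vm = 26.6 · ln(0.10609) = 26.6 × (-2.2435) = -59.68 mV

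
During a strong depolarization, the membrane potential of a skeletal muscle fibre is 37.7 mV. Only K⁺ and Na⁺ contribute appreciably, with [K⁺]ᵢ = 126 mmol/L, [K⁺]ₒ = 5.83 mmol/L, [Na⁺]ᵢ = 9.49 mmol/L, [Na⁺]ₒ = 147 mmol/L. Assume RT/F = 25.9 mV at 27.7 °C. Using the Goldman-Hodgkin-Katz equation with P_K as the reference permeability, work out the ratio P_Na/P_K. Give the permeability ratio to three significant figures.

Let α = P_Na/P_K. GHK: Vm = 25.9·ln[(Kₒ + α·Naₒ)/(Kᵢ + α·Naᵢ)].
e^(Vm/25.9) = e^(37.7/25.9) = 4.287
So 4.287·(Kᵢ + α·Naᵢ) = Kₒ + α·Naₒ → α = (4.287·126.0 − 5.83) / (147.0 − 4.287·9.49)
α = (540.2 − 5.83) / (147.0 − 40.68) = 534.3/106.3 = 5.026

5.03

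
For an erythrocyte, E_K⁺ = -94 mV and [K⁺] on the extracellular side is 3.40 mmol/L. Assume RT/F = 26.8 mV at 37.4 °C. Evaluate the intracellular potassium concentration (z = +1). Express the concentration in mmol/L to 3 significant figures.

113 mmol/L

Nernst: E = (26.8/1) · ln([out]/[in]), so ln([out]/[in]) = -94.0 × 1 / 26.8 = -3.5075.
[out]/[in] = e^(-3.5075) = 0.02997.
[in] = 3.40 / 0.02997 = 113.4 mmol/L.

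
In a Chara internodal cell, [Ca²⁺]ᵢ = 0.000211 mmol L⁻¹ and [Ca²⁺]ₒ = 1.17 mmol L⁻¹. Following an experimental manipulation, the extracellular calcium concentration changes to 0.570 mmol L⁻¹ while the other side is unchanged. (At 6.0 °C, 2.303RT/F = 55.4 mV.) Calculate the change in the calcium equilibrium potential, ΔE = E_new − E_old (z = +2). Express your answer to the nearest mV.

E_old = (55.4/2)·log₁₀(1.17/0.000211) = 103.71 mV
E_new = (55.4/2)·log₁₀(0.570/0.000211) = 95.06 mV
ΔE = 95.06 − (103.71) = -8.65 mV

-9 mV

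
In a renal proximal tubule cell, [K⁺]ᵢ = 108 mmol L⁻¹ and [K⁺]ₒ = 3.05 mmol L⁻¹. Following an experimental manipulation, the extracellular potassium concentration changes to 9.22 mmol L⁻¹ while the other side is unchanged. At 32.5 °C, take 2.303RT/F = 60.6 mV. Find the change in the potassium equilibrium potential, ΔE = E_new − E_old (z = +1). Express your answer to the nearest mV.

E_old = (60.6/1)·log₁₀(3.05/108) = -93.88 mV
E_new = (60.6/1)·log₁₀(9.22/108) = -64.76 mV
ΔE = -64.76 − (-93.88) = 29.11 mV

29 mV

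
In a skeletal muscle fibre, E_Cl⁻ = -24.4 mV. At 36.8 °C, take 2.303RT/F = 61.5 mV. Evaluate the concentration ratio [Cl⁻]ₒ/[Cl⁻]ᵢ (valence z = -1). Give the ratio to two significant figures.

2.5

log₁₀([out]/[in]) = E·z/(61.5) = -24.4 × -1 / 61.5 = 0.3967
[out]/[in] = 10^(0.3967) = 2.493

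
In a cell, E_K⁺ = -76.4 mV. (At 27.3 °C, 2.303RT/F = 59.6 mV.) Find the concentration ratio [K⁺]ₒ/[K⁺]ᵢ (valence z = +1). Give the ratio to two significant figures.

0.052

log₁₀([out]/[in]) = E·z/(59.6) = -76.4 × 1 / 59.6 = -1.2819
[out]/[in] = 10^(-1.2819) = 0.05225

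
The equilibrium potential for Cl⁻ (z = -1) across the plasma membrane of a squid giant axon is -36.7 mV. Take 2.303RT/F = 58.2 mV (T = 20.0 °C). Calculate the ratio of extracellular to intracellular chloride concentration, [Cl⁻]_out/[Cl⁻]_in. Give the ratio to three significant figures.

4.27

log₁₀([out]/[in]) = E·z/(58.2) = -36.7 × -1 / 58.2 = 0.6306
[out]/[in] = 10^(0.6306) = 4.272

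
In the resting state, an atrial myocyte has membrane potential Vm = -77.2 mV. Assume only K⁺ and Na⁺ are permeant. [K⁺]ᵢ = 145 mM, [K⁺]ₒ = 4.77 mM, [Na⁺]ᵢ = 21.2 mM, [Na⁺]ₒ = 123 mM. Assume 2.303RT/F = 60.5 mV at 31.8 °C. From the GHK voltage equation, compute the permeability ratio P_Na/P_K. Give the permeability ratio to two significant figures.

Let α = P_Na/P_K. GHK: Vm = 60.5·log₁₀[(Kₒ + α·Naₒ)/(Kᵢ + α·Naᵢ)].
10^(Vm/60.5) = 10^(-77.2/60.5) = 0.052962
So 0.052962·(Kᵢ + α·Naᵢ) = Kₒ + α·Naₒ → α = (0.052962·145.0 − 4.77) / (123.0 − 0.052962·21.2)
α = (7.68 − 4.77) / (123.0 − 1.123) = 2.91/121.9 = 0.02387

0.024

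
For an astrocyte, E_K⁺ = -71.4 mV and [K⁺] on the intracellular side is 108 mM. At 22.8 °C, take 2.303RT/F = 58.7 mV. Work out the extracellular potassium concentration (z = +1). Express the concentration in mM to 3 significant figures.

Nernst: E = (58.7/1) · log₁₀([out]/[in]), so log₁₀([out]/[in]) = -71.4 × 1 / 58.7 = -1.2164.
[out]/[in] = 10^(-1.2164) = 0.06076.
[out] = 0.06076 × 108 = 6.563 mM.

6.56 mM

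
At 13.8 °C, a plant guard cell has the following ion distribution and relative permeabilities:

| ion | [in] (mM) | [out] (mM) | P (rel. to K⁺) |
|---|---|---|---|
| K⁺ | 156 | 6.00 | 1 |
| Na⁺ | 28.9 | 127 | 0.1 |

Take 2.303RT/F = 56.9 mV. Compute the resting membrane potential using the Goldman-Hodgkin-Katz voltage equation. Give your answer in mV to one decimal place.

Vm = 56.9 · log₁₀[(Σ P·[cation]ₒ + Σ P·[anion]ᵢ) / (Σ P·[cation]ᵢ + Σ P·[anion]ₒ)]
Numerator = 1×6.00 + 0.1×127 = 18.7
Denominator = 1×156 + 0.1×28.9 = 158.9
Vm = 56.9 · log₁₀(0.11769) = 56.9 × (-0.9293) = -52.87 mV

-52.9 mV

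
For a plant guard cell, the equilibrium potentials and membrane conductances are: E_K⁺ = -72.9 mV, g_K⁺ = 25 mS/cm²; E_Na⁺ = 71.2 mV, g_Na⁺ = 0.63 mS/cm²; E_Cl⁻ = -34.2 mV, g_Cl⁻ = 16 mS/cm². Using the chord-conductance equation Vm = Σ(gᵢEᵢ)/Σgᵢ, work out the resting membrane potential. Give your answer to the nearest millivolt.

-56 mV

Σ gᵢEᵢ = 25·(-72.9) + 0.63·(71.2) + 16·(-34.2) = -2324.84
Σ gᵢ = 25 + 0.63 + 16 = 41.63
Vm = -2324.84 / 41.63 = -55.85 mV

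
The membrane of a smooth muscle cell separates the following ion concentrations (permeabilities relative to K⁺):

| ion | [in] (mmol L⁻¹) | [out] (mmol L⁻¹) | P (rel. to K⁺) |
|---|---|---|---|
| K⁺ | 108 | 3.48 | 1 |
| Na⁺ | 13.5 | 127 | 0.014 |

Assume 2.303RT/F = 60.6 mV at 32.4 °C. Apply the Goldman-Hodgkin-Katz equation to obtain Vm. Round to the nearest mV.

Vm = 60.6 · log₁₀[(Σ P·[cation]ₒ + Σ P·[anion]ᵢ) / (Σ P·[cation]ᵢ + Σ P·[anion]ₒ)]
Numerator = 1×3.48 + 0.014×127 = 5.258
Denominator = 1×108 + 0.014×13.5 = 108.2
Vm = 60.6 · log₁₀(0.0486) = 60.6 × (-1.3134) = -79.59 mV

-80 mV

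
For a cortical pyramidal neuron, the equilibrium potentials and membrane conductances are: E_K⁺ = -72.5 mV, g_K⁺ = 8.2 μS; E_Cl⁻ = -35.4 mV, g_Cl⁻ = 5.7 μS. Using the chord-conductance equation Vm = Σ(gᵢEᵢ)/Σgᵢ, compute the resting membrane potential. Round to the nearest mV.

-57 mV

Σ gᵢEᵢ = 8.2·(-72.5) + 5.7·(-35.4) = -796.28
Σ gᵢ = 8.2 + 5.7 = 13.9
Vm = -796.28 / 13.9 = -57.29 mV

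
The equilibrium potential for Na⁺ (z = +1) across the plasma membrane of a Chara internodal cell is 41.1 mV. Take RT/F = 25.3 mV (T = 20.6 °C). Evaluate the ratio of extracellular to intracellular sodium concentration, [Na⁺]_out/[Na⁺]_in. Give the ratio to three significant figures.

ln([out]/[in]) = E·z/(25.3) = 41.1 × 1 / 25.3 = 1.6245
[out]/[in] = e^(1.6245) = 5.076

5.08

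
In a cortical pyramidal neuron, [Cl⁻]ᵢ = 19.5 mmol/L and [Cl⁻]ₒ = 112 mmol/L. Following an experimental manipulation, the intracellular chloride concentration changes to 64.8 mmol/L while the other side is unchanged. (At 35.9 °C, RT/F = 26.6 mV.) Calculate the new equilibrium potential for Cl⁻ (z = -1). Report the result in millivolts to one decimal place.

-14.6 mV

After the shift: [Cl⁻]_out = 112, [Cl⁻]_in = 64.8 mmol/L.
E_new = (26.6/-1)·ln(112/64.8) = -26.60 · (0.5472) = -14.56 mV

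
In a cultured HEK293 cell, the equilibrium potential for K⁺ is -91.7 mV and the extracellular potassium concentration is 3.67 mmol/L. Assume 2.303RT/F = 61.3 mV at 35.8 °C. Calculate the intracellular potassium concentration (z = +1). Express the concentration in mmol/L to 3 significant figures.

115 mmol/L

Nernst: E = (61.3/1) · log₁₀([out]/[in]), so log₁₀([out]/[in]) = -91.7 × 1 / 61.3 = -1.4959.
[out]/[in] = 10^(-1.4959) = 0.03192.
[in] = 3.67 / 0.03192 = 115 mmol/L.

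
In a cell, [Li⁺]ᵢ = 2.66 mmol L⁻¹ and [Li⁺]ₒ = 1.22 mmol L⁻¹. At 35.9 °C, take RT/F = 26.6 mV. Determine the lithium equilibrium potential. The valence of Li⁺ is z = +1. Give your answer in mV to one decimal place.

-20.7 mV

E = (26.6/z) · ln([Li⁺]_out/[Li⁺]_in) with z = +1.
= (26.6/1) · ln(1.22/2.66) = 26.60 · ln(0.4586)
= 26.60 · (-0.7795) = -20.73 mV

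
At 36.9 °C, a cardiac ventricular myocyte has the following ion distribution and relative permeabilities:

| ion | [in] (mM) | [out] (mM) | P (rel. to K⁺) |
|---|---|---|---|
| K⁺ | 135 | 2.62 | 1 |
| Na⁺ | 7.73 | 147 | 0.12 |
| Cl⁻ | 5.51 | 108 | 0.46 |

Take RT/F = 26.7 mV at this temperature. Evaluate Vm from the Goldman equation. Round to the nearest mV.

Vm = 26.7 · ln[(Σ P·[cation]ₒ + Σ P·[anion]ᵢ) / (Σ P·[cation]ᵢ + Σ P·[anion]ₒ)]
Numerator = 1×2.62 + 0.12×147 + 0.46×5.51 = 22.79
Denominator = 1×135 + 0.12×7.73 + 0.46×108 = 185.6
Vm = 26.7 · ln(0.12281) = 26.7 × (-2.0971) = -55.99 mV

-56 mV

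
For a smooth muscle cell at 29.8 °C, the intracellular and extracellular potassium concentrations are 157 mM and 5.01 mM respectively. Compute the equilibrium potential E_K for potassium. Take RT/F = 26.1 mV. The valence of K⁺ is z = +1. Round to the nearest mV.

-90 mV

E = (26.1/z) · ln([K⁺]_out/[K⁺]_in) with z = +1.
= (26.1/1) · ln(5.01/157) = 26.10 · ln(0.03191)
= 26.10 · (-3.4448) = -89.91 mV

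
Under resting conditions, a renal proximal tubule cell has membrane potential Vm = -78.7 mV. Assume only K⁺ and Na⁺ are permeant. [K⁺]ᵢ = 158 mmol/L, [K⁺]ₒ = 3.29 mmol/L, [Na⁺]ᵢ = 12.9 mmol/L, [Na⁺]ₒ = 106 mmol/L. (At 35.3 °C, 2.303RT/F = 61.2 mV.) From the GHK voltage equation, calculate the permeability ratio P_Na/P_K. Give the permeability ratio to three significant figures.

0.0464

Let α = P_Na/P_K. GHK: Vm = 61.2·log₁₀[(Kₒ + α·Naₒ)/(Kᵢ + α·Naᵢ)].
10^(Vm/61.2) = 10^(-78.7/61.2) = 0.051767
So 0.051767·(Kᵢ + α·Naᵢ) = Kₒ + α·Naₒ → α = (0.051767·158.0 − 3.29) / (106.0 − 0.051767·12.9)
α = (8.179 − 3.29) / (106.0 − 0.6678) = 4.889/105.3 = 0.04642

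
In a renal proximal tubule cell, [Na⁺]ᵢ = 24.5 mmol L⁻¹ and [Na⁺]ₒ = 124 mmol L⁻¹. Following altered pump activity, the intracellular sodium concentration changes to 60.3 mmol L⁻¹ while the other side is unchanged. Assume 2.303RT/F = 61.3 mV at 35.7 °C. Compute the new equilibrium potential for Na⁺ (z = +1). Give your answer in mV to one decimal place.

After the shift: [Na⁺]_out = 124, [Na⁺]_in = 60.3 mmol L⁻¹.
E_new = (61.3/1)·log₁₀(124/60.3) = 61.30 · (0.3131) = 19.19 mV

19.2 mV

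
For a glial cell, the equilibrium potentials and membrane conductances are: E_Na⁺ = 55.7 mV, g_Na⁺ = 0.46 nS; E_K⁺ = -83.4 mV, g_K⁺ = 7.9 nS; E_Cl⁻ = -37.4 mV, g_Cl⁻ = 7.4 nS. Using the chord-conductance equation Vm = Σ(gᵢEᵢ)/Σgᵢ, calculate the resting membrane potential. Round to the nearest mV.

Σ gᵢEᵢ = 0.46·(55.7) + 7.9·(-83.4) + 7.4·(-37.4) = -910.00
Σ gᵢ = 0.46 + 7.9 + 7.4 = 15.76
Vm = -910.00 / 15.76 = -57.74 mV

-58 mV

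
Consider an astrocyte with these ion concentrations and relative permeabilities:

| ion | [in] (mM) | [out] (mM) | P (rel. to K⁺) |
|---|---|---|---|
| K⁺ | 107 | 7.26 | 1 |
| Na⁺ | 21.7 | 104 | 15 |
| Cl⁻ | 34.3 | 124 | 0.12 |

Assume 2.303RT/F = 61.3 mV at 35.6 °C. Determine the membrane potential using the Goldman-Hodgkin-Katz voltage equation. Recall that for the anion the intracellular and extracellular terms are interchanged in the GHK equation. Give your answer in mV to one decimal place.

Vm = 61.3 · log₁₀[(Σ P·[cation]ₒ + Σ P·[anion]ᵢ) / (Σ P·[cation]ᵢ + Σ P·[anion]ₒ)]
Numerator = 1×7.26 + 15×104 + 0.12×34.3 = 1571
Denominator = 1×107 + 15×21.7 + 0.12×124 = 447.4
Vm = 61.3 · log₁₀(3.5124) = 61.3 × (0.5456) = 33.45 mV

33.4 mV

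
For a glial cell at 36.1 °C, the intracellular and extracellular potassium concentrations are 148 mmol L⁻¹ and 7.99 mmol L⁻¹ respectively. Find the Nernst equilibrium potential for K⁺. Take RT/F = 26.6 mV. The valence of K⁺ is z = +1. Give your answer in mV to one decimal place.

-77.6 mV

E = (26.6/z) · ln([K⁺]_out/[K⁺]_in) with z = +1.
= (26.6/1) · ln(7.99/148) = 26.60 · ln(0.05399)
= 26.60 · (-2.9190) = -77.65 mV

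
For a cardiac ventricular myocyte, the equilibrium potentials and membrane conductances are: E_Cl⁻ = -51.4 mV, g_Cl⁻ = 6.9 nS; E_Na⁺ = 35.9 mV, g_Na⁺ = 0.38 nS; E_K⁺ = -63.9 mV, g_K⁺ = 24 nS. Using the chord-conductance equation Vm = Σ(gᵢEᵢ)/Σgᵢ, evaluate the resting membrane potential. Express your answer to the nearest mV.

-60 mV

Σ gᵢEᵢ = 6.9·(-51.4) + 0.38·(35.9) + 24·(-63.9) = -1874.62
Σ gᵢ = 6.9 + 0.38 + 24 = 31.28
Vm = -1874.62 / 31.28 = -59.93 mV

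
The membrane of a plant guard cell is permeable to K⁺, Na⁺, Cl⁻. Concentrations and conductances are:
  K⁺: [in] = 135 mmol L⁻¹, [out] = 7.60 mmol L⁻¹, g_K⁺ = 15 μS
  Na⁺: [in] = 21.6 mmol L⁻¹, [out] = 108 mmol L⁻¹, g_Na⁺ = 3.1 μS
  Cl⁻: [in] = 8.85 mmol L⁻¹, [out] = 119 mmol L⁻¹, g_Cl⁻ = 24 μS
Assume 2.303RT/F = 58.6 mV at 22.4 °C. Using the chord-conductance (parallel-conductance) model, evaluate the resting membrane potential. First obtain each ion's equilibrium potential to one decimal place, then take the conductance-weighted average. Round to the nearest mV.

-61 mV

E_K⁺ = (58.6/1)·log₁₀(7.60/135) = -73.2 mV
E_Na⁺ = (58.6/1)·log₁₀(108/21.6) = 41.0 mV
E_Cl⁻ = (58.6/-1)·log₁₀(119/8.85) = -66.1 mV
Vm = (Σ gᵢEᵢ)/(Σ gᵢ) = (15·-73.2 + 3.1·41.0 + 24·-66.1) / (15 + 3.1 + 24)
= -2557.30 / 42.1 = -60.74 mV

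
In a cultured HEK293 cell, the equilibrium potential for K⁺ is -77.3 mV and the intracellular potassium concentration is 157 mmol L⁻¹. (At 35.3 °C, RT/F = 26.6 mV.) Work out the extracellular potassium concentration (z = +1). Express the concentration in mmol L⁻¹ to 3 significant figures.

Nernst: E = (26.6/1) · ln([out]/[in]), so ln([out]/[in]) = -77.3 × 1 / 26.6 = -2.9060.
[out]/[in] = e^(-2.9060) = 0.05469.
[out] = 0.05469 × 157 = 8.587 mmol L⁻¹.

8.59 mmol L⁻¹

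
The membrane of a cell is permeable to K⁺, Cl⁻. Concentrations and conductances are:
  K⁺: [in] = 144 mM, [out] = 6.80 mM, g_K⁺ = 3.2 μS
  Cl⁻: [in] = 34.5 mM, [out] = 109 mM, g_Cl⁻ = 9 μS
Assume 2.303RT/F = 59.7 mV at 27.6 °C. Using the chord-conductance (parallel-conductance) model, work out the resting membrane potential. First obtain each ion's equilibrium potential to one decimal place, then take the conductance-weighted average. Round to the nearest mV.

-43 mV

E_K⁺ = (59.7/1)·log₁₀(6.80/144) = -79.2 mV
E_Cl⁻ = (59.7/-1)·log₁₀(109/34.5) = -29.8 mV
Vm = (Σ gᵢEᵢ)/(Σ gᵢ) = (3.2·-79.2 + 9·-29.8) / (3.2 + 9)
= -521.64 / 12.2 = -42.76 mV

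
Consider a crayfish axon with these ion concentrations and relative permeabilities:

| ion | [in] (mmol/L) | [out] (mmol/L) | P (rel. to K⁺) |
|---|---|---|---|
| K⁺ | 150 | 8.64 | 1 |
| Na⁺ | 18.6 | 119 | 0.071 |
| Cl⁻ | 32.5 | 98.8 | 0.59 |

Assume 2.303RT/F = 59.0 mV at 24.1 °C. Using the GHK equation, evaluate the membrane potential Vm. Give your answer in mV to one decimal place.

-45.0 mV

Vm = 59.0 · log₁₀[(Σ P·[cation]ₒ + Σ P·[anion]ᵢ) / (Σ P·[cation]ᵢ + Σ P·[anion]ₒ)]
Numerator = 1×8.64 + 0.071×119 + 0.59×32.5 = 36.26
Denominator = 1×150 + 0.071×18.6 + 0.59×98.8 = 209.6
Vm = 59.0 · log₁₀(0.173) = 59.0 × (-0.7619) = -44.95 mV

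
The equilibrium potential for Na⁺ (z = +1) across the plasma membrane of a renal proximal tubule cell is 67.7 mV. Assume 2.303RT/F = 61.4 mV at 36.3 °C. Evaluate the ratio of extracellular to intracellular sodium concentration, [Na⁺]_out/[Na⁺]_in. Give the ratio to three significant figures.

log₁₀([out]/[in]) = E·z/(61.4) = 67.7 × 1 / 61.4 = 1.1026
[out]/[in] = 10^(1.1026) = 12.67

12.7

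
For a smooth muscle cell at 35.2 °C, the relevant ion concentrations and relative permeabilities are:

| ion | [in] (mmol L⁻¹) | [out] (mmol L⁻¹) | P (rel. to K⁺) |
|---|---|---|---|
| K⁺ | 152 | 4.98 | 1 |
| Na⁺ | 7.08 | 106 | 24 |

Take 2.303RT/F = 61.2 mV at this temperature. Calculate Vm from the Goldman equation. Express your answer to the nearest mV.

55 mV

Vm = 61.2 · log₁₀[(Σ P·[cation]ₒ + Σ P·[anion]ᵢ) / (Σ P·[cation]ᵢ + Σ P·[anion]ₒ)]
Numerator = 1×4.98 + 24×106 = 2549
Denominator = 1×152 + 24×7.08 = 321.9
Vm = 61.2 · log₁₀(7.9181) = 61.2 × (0.8986) = 55.00 mV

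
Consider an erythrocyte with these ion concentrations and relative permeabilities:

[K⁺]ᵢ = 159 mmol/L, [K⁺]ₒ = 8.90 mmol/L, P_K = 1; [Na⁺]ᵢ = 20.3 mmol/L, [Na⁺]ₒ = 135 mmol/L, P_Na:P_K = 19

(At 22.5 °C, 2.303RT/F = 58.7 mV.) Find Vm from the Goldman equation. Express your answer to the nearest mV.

40 mV

Vm = 58.7 · log₁₀[(Σ P·[cation]ₒ + Σ P·[anion]ᵢ) / (Σ P·[cation]ᵢ + Σ P·[anion]ₒ)]
Numerator = 1×8.90 + 19×135 = 2574
Denominator = 1×159 + 19×20.3 = 544.7
Vm = 58.7 · log₁₀(4.7254) = 58.7 × (0.6744) = 39.59 mV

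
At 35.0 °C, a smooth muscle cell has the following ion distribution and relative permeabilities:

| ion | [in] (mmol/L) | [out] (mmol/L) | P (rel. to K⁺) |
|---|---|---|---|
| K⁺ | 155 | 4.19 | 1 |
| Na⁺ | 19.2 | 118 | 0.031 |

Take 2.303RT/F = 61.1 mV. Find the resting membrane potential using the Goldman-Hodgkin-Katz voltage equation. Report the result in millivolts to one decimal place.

-79.3 mV

Vm = 61.1 · log₁₀[(Σ P·[cation]ₒ + Σ P·[anion]ᵢ) / (Σ P·[cation]ᵢ + Σ P·[anion]ₒ)]
Numerator = 1×4.19 + 0.031×118 = 7.848
Denominator = 1×155 + 0.031×19.2 = 155.6
Vm = 61.1 · log₁₀(0.050439) = 61.1 × (-1.2972) = -79.26 mV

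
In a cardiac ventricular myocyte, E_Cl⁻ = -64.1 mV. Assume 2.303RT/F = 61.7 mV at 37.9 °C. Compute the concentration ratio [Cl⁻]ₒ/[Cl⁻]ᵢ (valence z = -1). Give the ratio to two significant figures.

11

log₁₀([out]/[in]) = E·z/(61.7) = -64.1 × -1 / 61.7 = 1.0389
[out]/[in] = 10^(1.0389) = 10.94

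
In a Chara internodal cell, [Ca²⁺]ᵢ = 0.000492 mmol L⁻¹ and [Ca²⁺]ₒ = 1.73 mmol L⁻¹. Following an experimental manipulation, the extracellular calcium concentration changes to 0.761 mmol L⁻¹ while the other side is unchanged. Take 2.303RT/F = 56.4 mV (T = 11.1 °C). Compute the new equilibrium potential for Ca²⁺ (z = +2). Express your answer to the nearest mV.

90 mV

After the shift: [Ca²⁺]_out = 0.761, [Ca²⁺]_in = 0.000492 mmol L⁻¹.
E_new = (56.4/2)·log₁₀(0.761/0.000492) = 28.20 · (3.1894) = 89.94 mV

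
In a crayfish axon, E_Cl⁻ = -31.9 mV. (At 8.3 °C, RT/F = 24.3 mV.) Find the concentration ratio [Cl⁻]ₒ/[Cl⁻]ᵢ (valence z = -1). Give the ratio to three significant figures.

3.72

ln([out]/[in]) = E·z/(24.3) = -31.9 × -1 / 24.3 = 1.3128
[out]/[in] = e^(1.3128) = 3.716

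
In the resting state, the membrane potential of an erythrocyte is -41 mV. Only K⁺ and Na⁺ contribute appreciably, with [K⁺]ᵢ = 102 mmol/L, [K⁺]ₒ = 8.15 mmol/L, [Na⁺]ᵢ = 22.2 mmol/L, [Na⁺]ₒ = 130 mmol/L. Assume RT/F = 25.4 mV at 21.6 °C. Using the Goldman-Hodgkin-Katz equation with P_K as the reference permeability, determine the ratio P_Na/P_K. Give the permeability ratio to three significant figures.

0.0968

Let α = P_Na/P_K. GHK: Vm = 25.4·ln[(Kₒ + α·Naₒ)/(Kᵢ + α·Naᵢ)].
e^(Vm/25.4) = e^(-41.0/25.4) = 0.19906
So 0.19906·(Kᵢ + α·Naᵢ) = Kₒ + α·Naₒ → α = (0.19906·102.0 − 8.15) / (130.0 − 0.19906·22.2)
α = (20.3 − 8.15) / (130.0 − 4.419) = 12.15/125.6 = 0.09678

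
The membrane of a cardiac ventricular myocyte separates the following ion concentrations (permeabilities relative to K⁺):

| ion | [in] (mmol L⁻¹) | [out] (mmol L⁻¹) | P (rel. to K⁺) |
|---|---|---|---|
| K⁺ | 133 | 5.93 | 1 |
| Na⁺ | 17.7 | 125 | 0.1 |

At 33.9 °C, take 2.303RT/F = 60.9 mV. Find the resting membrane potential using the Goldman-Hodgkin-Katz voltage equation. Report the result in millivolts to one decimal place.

Vm = 60.9 · log₁₀[(Σ P·[cation]ₒ + Σ P·[anion]ᵢ) / (Σ P·[cation]ᵢ + Σ P·[anion]ₒ)]
Numerator = 1×5.93 + 0.1×125 = 18.43
Denominator = 1×133 + 0.1×17.7 = 134.8
Vm = 60.9 · log₁₀(0.13675) = 60.9 × (-0.8641) = -52.62 mV

-52.6 mV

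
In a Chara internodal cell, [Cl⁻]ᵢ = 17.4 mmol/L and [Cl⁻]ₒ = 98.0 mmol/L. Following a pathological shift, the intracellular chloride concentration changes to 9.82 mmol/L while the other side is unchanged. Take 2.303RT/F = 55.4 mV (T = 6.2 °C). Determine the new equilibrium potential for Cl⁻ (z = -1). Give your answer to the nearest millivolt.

After the shift: [Cl⁻]_out = 98.0, [Cl⁻]_in = 9.82 mmol/L.
E_new = (55.4/-1)·log₁₀(98.0/9.82) = -55.40 · (0.9991) = -55.35 mV

-55 mV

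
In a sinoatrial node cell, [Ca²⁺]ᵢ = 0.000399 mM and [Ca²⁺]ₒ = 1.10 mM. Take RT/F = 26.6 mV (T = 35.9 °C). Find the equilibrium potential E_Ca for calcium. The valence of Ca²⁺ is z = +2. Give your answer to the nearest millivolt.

105 mV

E = (26.6/z) · ln([Ca²⁺]_out/[Ca²⁺]_in) with z = +2.
= (26.6/2) · ln(1.10/0.000399) = 13.30 · ln(2757)
= 13.30 · (7.9219) = 105.36 mV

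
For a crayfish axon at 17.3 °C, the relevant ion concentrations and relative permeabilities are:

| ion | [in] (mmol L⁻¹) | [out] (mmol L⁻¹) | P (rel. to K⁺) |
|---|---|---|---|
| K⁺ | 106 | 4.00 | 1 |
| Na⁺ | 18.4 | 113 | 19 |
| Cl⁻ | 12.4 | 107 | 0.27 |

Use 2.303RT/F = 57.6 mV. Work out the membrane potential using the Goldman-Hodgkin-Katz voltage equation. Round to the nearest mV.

Vm = 57.6 · log₁₀[(Σ P·[cation]ₒ + Σ P·[anion]ᵢ) / (Σ P·[cation]ᵢ + Σ P·[anion]ₒ)]
Numerator = 1×4.00 + 19×113 + 0.27×12.4 = 2154
Denominator = 1×106 + 19×18.4 + 0.27×107 = 484.5
Vm = 57.6 · log₁₀(4.4466) = 57.6 × (0.6480) = 37.33 mV

37 mV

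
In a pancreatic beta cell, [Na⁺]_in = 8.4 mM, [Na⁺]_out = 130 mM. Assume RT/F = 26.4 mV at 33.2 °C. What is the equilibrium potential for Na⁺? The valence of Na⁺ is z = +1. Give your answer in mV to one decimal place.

E = (26.4/z) · ln([Na⁺]_out/[Na⁺]_in) with z = +1.
= (26.4/1) · ln(130/8.4) = 26.40 · ln(15.48)
= 26.40 · (2.7393) = 72.32 mV

72.3 mV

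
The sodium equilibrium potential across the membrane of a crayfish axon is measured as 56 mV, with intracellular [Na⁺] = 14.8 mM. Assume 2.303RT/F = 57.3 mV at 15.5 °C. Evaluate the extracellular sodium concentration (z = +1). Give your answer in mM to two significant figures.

140 mM

Nernst: E = (57.3/1) · log₁₀([out]/[in]), so log₁₀([out]/[in]) = 56.0 × 1 / 57.3 = 0.9773.
[out]/[in] = 10^(0.9773) = 9.491.
[out] = 9.491 × 14.8 = 140.5 mM.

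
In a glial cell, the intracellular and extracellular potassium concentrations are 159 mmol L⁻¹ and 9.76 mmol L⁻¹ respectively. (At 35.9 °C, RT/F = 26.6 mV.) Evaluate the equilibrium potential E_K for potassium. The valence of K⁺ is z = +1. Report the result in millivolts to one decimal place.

-74.2 mV

E = (26.6/z) · ln([K⁺]_out/[K⁺]_in) with z = +1.
= (26.6/1) · ln(9.76/159) = 26.60 · ln(0.06138)
= 26.60 · (-2.7906) = -74.23 mV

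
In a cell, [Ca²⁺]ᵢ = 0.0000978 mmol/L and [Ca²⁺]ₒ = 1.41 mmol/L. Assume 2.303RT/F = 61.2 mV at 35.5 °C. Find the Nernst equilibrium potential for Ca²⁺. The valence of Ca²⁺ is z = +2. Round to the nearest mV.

E = (61.2/z) · log₁₀([Ca²⁺]_out/[Ca²⁺]_in) with z = +2.
= (61.2/2) · log₁₀(1.41/0.0000978) = 30.60 · log₁₀(1.442e+04)
= 30.60 · (4.1589) = 127.26 mV

127 mV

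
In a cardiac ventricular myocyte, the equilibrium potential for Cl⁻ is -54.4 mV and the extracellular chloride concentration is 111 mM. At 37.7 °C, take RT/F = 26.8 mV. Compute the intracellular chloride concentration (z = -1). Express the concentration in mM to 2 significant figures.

Nernst: E = (26.8/-1) · ln([out]/[in]), so ln([out]/[in]) = -54.4 × -1 / 26.8 = 2.0299.
[out]/[in] = e^(2.0299) = 7.613.
[in] = 111 / 7.613 = 14.58 mM.

15 mM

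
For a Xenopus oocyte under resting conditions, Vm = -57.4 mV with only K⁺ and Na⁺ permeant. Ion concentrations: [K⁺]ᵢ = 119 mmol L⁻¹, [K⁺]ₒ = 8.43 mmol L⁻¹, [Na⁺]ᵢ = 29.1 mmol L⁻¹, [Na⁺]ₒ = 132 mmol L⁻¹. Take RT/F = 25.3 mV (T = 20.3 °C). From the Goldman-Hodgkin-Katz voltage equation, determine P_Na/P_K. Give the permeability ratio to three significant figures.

0.0301

Let α = P_Na/P_K. GHK: Vm = 25.3·ln[(Kₒ + α·Naₒ)/(Kᵢ + α·Naᵢ)].
e^(Vm/25.3) = e^(-57.4/25.3) = 0.10344
So 0.10344·(Kᵢ + α·Naᵢ) = Kₒ + α·Naₒ → α = (0.10344·119.0 − 8.43) / (132.0 − 0.10344·29.1)
α = (12.31 − 8.43) / (132.0 − 3.01) = 3.879/129 = 0.03007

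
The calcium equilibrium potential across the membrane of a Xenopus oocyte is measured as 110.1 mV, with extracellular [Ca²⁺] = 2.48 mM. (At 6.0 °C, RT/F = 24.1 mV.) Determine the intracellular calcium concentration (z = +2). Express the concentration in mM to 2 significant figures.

Nernst: E = (24.1/2) · ln([out]/[in]), so ln([out]/[in]) = 110.1 × 2 / 24.1 = 9.1369.
[out]/[in] = e^(9.1369) = 9292.
[in] = 2.48 / 9292 = 0.0002669 mM.

0.00027 mM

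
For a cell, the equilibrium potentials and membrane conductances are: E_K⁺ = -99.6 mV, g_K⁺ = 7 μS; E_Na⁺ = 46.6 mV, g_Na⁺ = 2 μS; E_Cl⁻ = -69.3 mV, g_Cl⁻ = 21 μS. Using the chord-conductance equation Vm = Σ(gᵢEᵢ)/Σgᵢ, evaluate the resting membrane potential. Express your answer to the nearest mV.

Σ gᵢEᵢ = 7·(-99.6) + 2·(46.6) + 21·(-69.3) = -2059.30
Σ gᵢ = 7 + 2 + 21 = 30
Vm = -2059.30 / 30 = -68.64 mV

-69 mV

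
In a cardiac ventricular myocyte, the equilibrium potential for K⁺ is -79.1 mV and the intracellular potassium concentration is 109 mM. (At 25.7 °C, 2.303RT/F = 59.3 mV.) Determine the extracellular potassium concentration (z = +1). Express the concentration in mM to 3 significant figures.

5.05 mM

Nernst: E = (59.3/1) · log₁₀([out]/[in]), so log₁₀([out]/[in]) = -79.1 × 1 / 59.3 = -1.3339.
[out]/[in] = 10^(-1.3339) = 0.04636.
[out] = 0.04636 × 109 = 5.053 mM.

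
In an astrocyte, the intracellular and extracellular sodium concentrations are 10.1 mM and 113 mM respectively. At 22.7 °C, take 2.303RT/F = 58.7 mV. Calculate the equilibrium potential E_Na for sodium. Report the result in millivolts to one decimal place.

61.6 mV

E = (58.7/z) · log₁₀([Na⁺]_out/[Na⁺]_in) with z = +1.
= (58.7/1) · log₁₀(113/10.1) = 58.70 · log₁₀(11.19)
= 58.70 · (1.0488) = 61.56 mV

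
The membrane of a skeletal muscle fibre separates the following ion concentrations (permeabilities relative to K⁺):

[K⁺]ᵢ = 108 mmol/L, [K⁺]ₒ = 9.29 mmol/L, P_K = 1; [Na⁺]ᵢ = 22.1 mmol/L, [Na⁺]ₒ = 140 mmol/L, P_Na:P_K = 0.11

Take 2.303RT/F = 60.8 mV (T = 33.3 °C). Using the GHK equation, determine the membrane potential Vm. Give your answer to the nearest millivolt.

-40 mV

Vm = 60.8 · log₁₀[(Σ P·[cation]ₒ + Σ P·[anion]ᵢ) / (Σ P·[cation]ᵢ + Σ P·[anion]ₒ)]
Numerator = 1×9.29 + 0.11×140 = 24.69
Denominator = 1×108 + 0.11×22.1 = 110.4
Vm = 60.8 · log₁₀(0.22358) = 60.8 × (-0.6506) = -39.55 mV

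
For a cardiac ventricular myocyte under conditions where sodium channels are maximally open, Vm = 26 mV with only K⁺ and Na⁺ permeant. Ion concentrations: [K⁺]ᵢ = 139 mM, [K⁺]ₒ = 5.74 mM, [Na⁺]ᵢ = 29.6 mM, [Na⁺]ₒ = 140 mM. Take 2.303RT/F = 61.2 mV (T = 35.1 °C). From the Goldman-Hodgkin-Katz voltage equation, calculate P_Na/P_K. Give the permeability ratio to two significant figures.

5.9

Let α = P_Na/P_K. GHK: Vm = 61.2·log₁₀[(Kₒ + α·Naₒ)/(Kᵢ + α·Naᵢ)].
10^(Vm/61.2) = 10^(26.0/61.2) = 2.6597
So 2.6597·(Kᵢ + α·Naᵢ) = Kₒ + α·Naₒ → α = (2.6597·139.0 − 5.74) / (140.0 − 2.6597·29.6)
α = (369.7 − 5.74) / (140.0 − 78.73) = 364/61.27 = 5.94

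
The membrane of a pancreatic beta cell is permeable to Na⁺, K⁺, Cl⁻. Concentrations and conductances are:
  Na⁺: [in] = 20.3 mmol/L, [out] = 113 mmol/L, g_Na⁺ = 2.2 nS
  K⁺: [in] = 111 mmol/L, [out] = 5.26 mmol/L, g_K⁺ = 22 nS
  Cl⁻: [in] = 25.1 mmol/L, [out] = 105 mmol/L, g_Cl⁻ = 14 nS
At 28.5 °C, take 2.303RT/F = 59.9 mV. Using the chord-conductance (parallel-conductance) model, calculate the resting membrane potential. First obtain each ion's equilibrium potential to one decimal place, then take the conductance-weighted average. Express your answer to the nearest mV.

-57 mV

E_Na⁺ = (59.9/1)·log₁₀(113/20.3) = 44.7 mV
E_K⁺ = (59.9/1)·log₁₀(5.26/111) = -79.3 mV
E_Cl⁻ = (59.9/-1)·log₁₀(105/25.1) = -37.2 mV
Vm = (Σ gᵢEᵢ)/(Σ gᵢ) = (2.2·44.7 + 22·-79.3 + 14·-37.2) / (2.2 + 22 + 14)
= -2167.06 / 38.2 = -56.73 mV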